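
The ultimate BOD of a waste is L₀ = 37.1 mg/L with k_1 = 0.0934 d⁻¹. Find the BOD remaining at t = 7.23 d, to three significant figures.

L_t = L₀ e^(−k_1 t) = 37.1 × e^(−0.0934×7.23) = 37.1 × 0.5090 = 18.88 mg/L.

L ≈ 18.9 mg/L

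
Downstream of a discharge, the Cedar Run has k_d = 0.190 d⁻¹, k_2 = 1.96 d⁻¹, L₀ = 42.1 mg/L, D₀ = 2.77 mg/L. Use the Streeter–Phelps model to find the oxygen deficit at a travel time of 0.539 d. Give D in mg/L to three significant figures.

D ≈ 3.47 mg/L

k_d L₀/(k_2−k_d) = 0.190×42.1/(1.96−0.190) = 7.999/1.770 = 4.519 mg/L.
e^(−k_d t) = e^(−0.190×0.5390) = 0.9027; e^(−k_2 t) = e^(−1.96×0.5390) = 0.3477.
D = 4.519 × (0.9027 − 0.3477) + 2.77 × 0.3477 = 2.508 + 0.9631 = 3.471 mg/L.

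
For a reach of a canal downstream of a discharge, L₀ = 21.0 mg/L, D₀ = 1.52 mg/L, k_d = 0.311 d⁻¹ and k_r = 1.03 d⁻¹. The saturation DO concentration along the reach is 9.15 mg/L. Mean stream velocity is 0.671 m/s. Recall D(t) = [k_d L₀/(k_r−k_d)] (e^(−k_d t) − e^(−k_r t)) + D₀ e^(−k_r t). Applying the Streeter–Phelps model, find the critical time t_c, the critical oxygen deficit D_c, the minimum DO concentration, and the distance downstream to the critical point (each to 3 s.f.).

At the critical point dD/dt = 0, so k_d L₀ e^(−k_d t) = k_r D. Substituting D(t) from the Streeter–Phelps equation and solving for t gives
t_c = ln[(k_r/k_d)(1 − D₀(k_r−k_d)/(k_d L₀))] / (k_r−k_d).
Here k_r−k_d = 0.7190 d⁻¹ and 1 − D₀(k_r−k_d)/(k_d L₀) = 1 − 1.52×0.7190/(0.311×21.0) = 0.8327, so
t_c = ln(3.312 × 0.8327) / 0.7190 = 1.014 / 0.7190 = 1.411 d.
D_c = (k_d/k_r) L₀ e^(−k_d t_c) = (0.311/1.03) × 21.0 × e^(−0.311×1.411) = 0.3019 × 21.0 × 0.6448 = 4.089 mg/L.
Minimum DO = C_s − D_c = 9.15 − 4.089 = 5.061 mg/L.
x_c = v t_c = 0.671 m/s × 1.411 d × 86400 s/d = 81790 m ≈ 81.8 km.

t_c ≈ 1.41 d; D_c ≈ 4.09 mg/L; min DO ≈ 5.06 mg/L; x_c ≈ 81.8 km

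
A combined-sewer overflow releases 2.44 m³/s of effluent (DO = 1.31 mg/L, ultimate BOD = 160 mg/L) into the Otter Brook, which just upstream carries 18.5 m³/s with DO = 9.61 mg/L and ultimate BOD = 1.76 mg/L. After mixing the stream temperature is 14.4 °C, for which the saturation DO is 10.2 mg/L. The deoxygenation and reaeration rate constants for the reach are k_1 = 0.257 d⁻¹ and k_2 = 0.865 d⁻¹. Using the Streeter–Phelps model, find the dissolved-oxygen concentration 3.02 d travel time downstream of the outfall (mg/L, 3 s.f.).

Mixed DO = (18.5×9.61 + 2.44×1.31)/(18.5+2.44) = 181.0/20.94 = 8.643 mg/L.
Mixed L₀ = (18.5×1.76 + 2.44×160)/(20.94) = 423.0/20.94 = 20.20 mg/L.
Initial deficit D₀ = C_s − DO₀ = 10.2 − 8.643 = 1.557 mg/L.
D(3.02) = [0.257×20.20/(0.865−0.257)](e^(−0.257×3.02) − e^(−0.865×3.02)) + 1.557 e^(−0.865×3.02)
= 8.538 × (0.4602 − 0.07337) + 1.557 × 0.07337 = 3.417 mg/L.
DO = 10.2 − 3.417 = 6.783 mg/L.

DO ≈ 6.78 mg/L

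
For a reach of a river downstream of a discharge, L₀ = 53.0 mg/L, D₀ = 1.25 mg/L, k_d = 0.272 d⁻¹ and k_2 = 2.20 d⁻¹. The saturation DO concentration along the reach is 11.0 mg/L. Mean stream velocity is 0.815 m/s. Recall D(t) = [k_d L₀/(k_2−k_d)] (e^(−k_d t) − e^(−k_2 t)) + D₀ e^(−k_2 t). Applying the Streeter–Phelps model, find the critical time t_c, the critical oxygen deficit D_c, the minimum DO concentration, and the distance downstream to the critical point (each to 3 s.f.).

At the critical point dD/dt = 0, so k_d L₀ e^(−k_d t) = k_2 D. Substituting D(t) from the Streeter–Phelps equation and solving for t gives
t_c = ln[(k_2/k_d)(1 − D₀(k_2−k_d)/(k_d L₀))] / (k_2−k_d).
Here k_2−k_d = 1.928 d⁻¹ and 1 − D₀(k_2−k_d)/(k_d L₀) = 1 − 1.25×1.928/(0.272×53.0) = 0.8328, so
t_c = ln(8.088 × 0.8328) / 1.928 = 1.907 / 1.928 = 0.9894 d.
D_c = (k_d/k_2) L₀ e^(−k_d t_c) = (0.272/2.20) × 53.0 × e^(−0.272×0.9894) = 0.1236 × 53.0 × 0.7641 = 5.007 mg/L.
Minimum DO = C_s − D_c = 11.0 − 5.007 = 5.993 mg/L.
x_c = v t_c = 0.815 m/s × 0.9894 d × 86400 s/d = 69670 m ≈ 69.7 km.

t_c ≈ 0.989 d; D_c ≈ 5.01 mg/L; min DO ≈ 5.99 mg/L; x_c ≈ 69.7 km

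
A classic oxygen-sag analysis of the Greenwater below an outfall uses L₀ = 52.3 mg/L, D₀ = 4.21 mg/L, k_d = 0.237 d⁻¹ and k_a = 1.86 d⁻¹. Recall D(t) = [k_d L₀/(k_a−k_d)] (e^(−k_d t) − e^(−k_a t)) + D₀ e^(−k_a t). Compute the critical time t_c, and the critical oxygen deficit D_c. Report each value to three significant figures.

t_c ≈ 0.776 d; D_c ≈ 5.54 mg/L

At the critical point dD/dt = 0, so k_d L₀ e^(−k_d t) = k_a D. Substituting D(t) from the Streeter–Phelps equation and solving for t gives
t_c = ln[(k_a/k_d)(1 − D₀(k_a−k_d)/(k_d L₀))] / (k_a−k_d).
Here k_a−k_d = 1.623 d⁻¹ and 1 − D₀(k_a−k_d)/(k_d L₀) = 1 − 4.21×1.623/(0.237×52.3) = 0.4487, so
t_c = ln(7.848 × 0.4487) / 1.623 = 1.259 / 1.623 = 0.7757 d.
L(t_c) = L₀ e^(−k_d t_c) = 52.3 × 0.8321 = 43.52 mg/L, and at the critical point k_a D_c = k_d L, so D_c = (0.237/1.86) × 43.52 = 5.545 mg/L.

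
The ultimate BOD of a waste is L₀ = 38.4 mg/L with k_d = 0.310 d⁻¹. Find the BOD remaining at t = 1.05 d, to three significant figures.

L ≈ 27.7 mg/L

L_t = L₀ e^(−k_d t) = 38.4 × e^(−0.310×1.05) = 38.4 × 0.7222 = 27.73 mg/L.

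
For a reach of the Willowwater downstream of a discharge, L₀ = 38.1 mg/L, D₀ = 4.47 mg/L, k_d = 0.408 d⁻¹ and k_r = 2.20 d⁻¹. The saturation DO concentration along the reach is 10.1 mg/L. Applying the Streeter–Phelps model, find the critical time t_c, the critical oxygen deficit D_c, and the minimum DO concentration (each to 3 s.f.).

t_c = [1/(k_r−k_d)] ln[(k_r/k_d)(1 − D₀(k_r−k_d)/(k_d L₀))]
= [1/(2.20−0.408)] ln[(2.20/0.408)(1 − 4.47×1.792/(0.408×38.1))]
= (1/1.792) ln[5.392 × 0.4847] = 0.5580 × ln(2.614) = 0.5580 × 0.9607 = 0.5361 d.
L(t_c) = L₀ e^(−k_d t_c) = 38.1 × 0.8035 = 30.61 mg/L, and at the critical point k_r D_c = k_d L, so D_c = (0.408/2.20) × 30.61 = 5.678 mg/L.
Minimum DO = C_s − D_c = 10.1 − 5.678 = 4.422 mg/L.

t_c ≈ 0.536 d; D_c ≈ 5.68 mg/L; min DO ≈ 4.42 mg/L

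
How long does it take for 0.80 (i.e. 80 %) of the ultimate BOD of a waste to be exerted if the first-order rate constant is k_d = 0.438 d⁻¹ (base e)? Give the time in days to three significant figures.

t ≈ 3.67 d

y/L₀ = 1 − e^(−k_d t) = 0.80 ⇒ e^(−k_d t) = 0.200
t = −ln(0.200) / 0.438 = 1.609 / 0.438 = 3.675 d.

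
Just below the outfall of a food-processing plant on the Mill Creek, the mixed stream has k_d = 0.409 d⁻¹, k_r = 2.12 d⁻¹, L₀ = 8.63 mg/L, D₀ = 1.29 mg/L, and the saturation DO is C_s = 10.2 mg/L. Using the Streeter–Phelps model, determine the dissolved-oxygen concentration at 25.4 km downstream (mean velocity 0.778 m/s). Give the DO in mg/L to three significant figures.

DO ≈ 8.78 mg/L

Travel time t = x/v = 25.4 km / (0.778 m/s) = 25400 m / 0.778 m/s = 32650 s = 0.3779 d.
k_d L₀/(k_r−k_d) = 0.409×8.63/(2.12−0.409) = 3.530/1.711 = 2.063 mg/L.
e^(−k_d t) = e^(−0.409×0.3779) = 0.8568; e^(−k_r t) = e^(−2.12×0.3779) = 0.4488.
D = 2.063 × (0.8568 − 0.4488) + 1.29 × 0.4488 = 0.8416 + 0.5790 = 1.421 mg/L.
DO = C_s − D = 10.2 − 1.421 = 8.779 mg/L.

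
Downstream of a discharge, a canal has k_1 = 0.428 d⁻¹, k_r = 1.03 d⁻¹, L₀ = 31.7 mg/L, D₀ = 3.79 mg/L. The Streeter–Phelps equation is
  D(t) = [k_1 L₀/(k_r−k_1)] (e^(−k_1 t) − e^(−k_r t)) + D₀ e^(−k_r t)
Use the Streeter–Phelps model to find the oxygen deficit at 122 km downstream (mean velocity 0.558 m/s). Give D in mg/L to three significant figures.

Travel time t = x/v = 122 km / (0.558 m/s) = 122000 m / 0.558 m/s = 218600 s = 2.531 d.
k_1 L₀/(k_r−k_1) = 0.428×31.7/(1.03−0.428) = 13.57/0.6020 = 22.54 mg/L.
e^(−k_1 t) = e^(−0.428×2.531) = 0.3386; e^(−k_r t) = e^(−1.03×2.531) = 0.07380.
D = 22.54 × (0.3386 − 0.07380) + 3.79 × 0.07380 = 5.967 + 0.2797 = 6.247 mg/L.

D ≈ 6.25 mg/L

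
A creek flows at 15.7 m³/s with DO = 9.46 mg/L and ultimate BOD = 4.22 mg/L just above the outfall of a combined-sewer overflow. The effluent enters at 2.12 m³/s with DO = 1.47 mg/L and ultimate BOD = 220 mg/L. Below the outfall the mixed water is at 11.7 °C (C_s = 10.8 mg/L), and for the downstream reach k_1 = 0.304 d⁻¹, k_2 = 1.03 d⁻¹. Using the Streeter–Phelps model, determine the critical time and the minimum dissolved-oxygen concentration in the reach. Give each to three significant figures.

Mixed DO = (15.7×9.46 + 2.12×1.47)/(15.7+2.12) = 151.6/17.82 = 8.509 mg/L.
Mixed L₀ = (15.7×4.22 + 2.12×220)/(17.82) = 532.7/17.82 = 29.89 mg/L.
Initial deficit D₀ = C_s − DO₀ = 10.8 − 8.509 = 2.291 mg/L.
t_c = (1/0.7260) ln[(1.03/0.304)(1 − 2.291×0.7260/(0.304×29.89))] = 1.377 × ln(2.768) = 1.402 d.
D_c = (0.304/1.03) × 29.89 × e^(−0.304×1.402) = 0.2951 × 29.89 × 0.6529 = 5.760 mg/L.
Minimum DO = 10.8 − 5.760 = 5.040 mg/L.

t_c ≈ 1.40 d; minimum DO ≈ 5.04 mg/L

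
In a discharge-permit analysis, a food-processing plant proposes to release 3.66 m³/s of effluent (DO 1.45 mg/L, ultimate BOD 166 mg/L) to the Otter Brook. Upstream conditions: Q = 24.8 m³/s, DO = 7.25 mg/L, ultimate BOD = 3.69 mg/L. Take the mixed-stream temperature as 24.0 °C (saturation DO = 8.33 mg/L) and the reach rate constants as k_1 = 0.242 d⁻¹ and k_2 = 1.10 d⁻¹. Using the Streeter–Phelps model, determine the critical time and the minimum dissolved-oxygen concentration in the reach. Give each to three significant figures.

Mixed DO = (24.8×7.25 + 3.66×1.45)/(24.8+3.66) = 185.1/28.46 = 6.504 mg/L.
Mixed L₀ = (24.8×3.69 + 3.66×166)/(28.46) = 699.1/28.46 = 24.56 mg/L.
Initial deficit D₀ = C_s − DO₀ = 8.33 − 6.504 = 1.826 mg/L.
t_c = (1/0.8580) ln[(1.10/0.242)(1 − 1.826×0.8580/(0.242×24.56))] = 1.166 × ln(3.348) = 1.408 d.
D_c = (0.242/1.10) × 24.56 × e^(−0.242×1.408) = 0.2200 × 24.56 × 0.7112 = 3.843 mg/L.
Minimum DO = 8.33 − 3.843 = 4.487 mg/L.

t_c ≈ 1.41 d; minimum DO ≈ 4.49 mg/L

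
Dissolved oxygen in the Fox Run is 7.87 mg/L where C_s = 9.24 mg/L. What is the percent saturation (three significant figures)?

85.2 % saturation

% saturation = C/C_s × 100 = 7.87/9.24 × 100 = 85.2 %.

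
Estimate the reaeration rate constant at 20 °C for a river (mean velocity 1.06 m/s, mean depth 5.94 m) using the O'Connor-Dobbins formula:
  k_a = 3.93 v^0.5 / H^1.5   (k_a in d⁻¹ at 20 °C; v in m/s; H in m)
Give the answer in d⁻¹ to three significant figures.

k_a = 3.93 × 1.06^0.5 / 5.94^1.5 = 3.93 × 1.030 / 14.48 = 0.2795 d⁻¹.

k_a ≈ 0.279 d⁻¹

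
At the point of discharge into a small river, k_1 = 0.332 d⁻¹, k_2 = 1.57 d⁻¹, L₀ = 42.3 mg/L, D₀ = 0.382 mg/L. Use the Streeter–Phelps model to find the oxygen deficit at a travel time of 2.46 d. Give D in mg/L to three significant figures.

D ≈ 4.78 mg/L

k_1 L₀/(k_2−k_1) = 0.332×42.3/(1.57−0.332) = 14.04/1.238 = 11.34 mg/L.
e^(−k_1 t) = e^(−0.332×2.460) = 0.4419; e^(−k_2 t) = e^(−1.57×2.460) = 0.02102.
D = 11.34 × (0.4419 − 0.02102) + 0.382 × 0.02102 = 4.774 + 0.008030 = 4.782 mg/L.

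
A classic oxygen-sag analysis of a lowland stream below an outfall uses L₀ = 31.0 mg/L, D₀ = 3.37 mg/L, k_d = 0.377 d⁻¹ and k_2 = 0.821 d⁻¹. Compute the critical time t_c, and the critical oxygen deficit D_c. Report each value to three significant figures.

t_c = [1/(k_2−k_d)] ln[(k_2/k_d)(1 − D₀(k_2−k_d)/(k_d L₀))]
= [1/(0.821−0.377)] ln[(0.821/0.377)(1 − 3.37×0.4440/(0.377×31.0))]
= (1/0.4440) ln[2.178 × 0.8720] = 2.252 × ln(1.899) = 2.252 × 0.6413 = 1.444 d.
L(t_c) = L₀ e^(−k_d t_c) = 31.0 × 0.5801 = 17.98 mg/L, and at the critical point k_2 D_c = k_d L, so D_c = (0.377/0.821) × 17.98 = 8.258 mg/L.

t_c ≈ 1.44 d; D_c ≈ 8.26 mg/L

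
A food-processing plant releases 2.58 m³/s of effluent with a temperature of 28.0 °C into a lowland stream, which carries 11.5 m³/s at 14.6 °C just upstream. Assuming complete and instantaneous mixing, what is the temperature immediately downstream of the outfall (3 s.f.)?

17.1 °C

Flow-weighted mixing: C = (Q_r C_r + Q_w C_w)/(Q_r + Q_w)
= (11.5×14.6 + 2.58×28.0)/(11.5 + 2.58) = 240.1/14.08 = 17.06 °C.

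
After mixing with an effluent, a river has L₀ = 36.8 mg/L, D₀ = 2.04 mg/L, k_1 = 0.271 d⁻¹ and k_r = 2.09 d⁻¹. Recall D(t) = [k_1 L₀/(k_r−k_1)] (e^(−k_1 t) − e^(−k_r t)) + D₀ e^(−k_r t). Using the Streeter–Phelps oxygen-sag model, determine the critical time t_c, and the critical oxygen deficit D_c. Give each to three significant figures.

t_c ≈ 0.867 d; D_c ≈ 3.77 mg/L

With k_r/k_1 = 7.712 and 1 − D₀(k_r−k_1)/(k_1 L₀) = 0.6279,
t_c = ln(7.712 × 0.6279) / (2.09 − 0.271) = ln(4.843) / 1.819 = 1.577/1.819 = 0.8672 d.
L(t_c) = L₀ e^(−k_1 t_c) = 36.8 × 0.7906 = 29.09 mg/L, and at the critical point k_r D_c = k_1 L, so D_c = (0.271/2.09) × 29.09 = 3.772 mg/L.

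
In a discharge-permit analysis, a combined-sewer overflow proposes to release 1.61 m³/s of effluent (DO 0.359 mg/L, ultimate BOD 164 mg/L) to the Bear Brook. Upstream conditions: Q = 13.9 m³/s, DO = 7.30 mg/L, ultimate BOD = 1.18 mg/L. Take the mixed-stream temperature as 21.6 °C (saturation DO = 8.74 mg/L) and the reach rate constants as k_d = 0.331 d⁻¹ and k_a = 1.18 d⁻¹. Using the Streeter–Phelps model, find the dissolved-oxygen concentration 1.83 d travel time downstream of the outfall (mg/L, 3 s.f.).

DO ≈ 5.46 mg/L

Mixed DO = (13.9×7.30 + 1.61×0.359)/(13.9+1.61) = 102.0/15.51 = 6.579 mg/L.
Mixed L₀ = (13.9×1.18 + 1.61×164)/(15.51) = 280.4/15.51 = 18.08 mg/L.
Initial deficit D₀ = C_s − DO₀ = 8.74 − 6.579 = 2.161 mg/L.
D(1.83) = [0.331×18.08/(1.18−0.331)](e^(−0.331×1.83) − e^(−1.18×1.83)) + 2.161 e^(−1.18×1.83)
= 7.049 × (0.5457 − 0.1154) + 2.161 × 0.1154 = 3.283 mg/L.
DO = 8.74 − 3.283 = 5.457 mg/L.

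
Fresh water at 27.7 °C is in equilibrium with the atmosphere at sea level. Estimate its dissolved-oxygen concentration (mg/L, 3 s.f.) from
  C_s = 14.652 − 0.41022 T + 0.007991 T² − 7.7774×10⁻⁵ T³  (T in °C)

C_s = 14.652 − 0.41022×27.7 + 0.007991×27.7² − 7.7774×10⁻⁵×27.7³ = 7.767 mg/L.

C_s ≈ 7.77 mg/L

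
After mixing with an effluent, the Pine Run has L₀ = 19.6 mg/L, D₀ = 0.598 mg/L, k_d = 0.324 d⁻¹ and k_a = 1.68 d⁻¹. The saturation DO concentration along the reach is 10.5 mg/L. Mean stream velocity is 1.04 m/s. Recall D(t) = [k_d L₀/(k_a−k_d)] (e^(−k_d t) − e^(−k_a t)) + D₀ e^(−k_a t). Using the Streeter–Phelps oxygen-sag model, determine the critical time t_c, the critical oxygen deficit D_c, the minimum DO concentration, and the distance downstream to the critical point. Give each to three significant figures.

t_c ≈ 1.11 d; D_c ≈ 2.64 mg/L; min DO ≈ 7.86 mg/L; x_c ≈ 100 km

At the critical point dD/dt = 0, so k_d L₀ e^(−k_d t) = k_a D. Substituting D(t) from the Streeter–Phelps equation and solving for t gives
t_c = ln[(k_a/k_d)(1 − D₀(k_a−k_d)/(k_d L₀))] / (k_a−k_d).
Here k_a−k_d = 1.356 d⁻¹ and 1 − D₀(k_a−k_d)/(k_d L₀) = 1 − 0.598×1.356/(0.324×19.6) = 0.8723, so
t_c = ln(5.185 × 0.8723) / 1.356 = 1.509 / 1.356 = 1.113 d.
L(t_c) = L₀ e^(−k_d t_c) = 19.6 × 0.6973 = 13.67 mg/L, and at the critical point k_a D_c = k_d L, so D_c = (0.324/1.68) × 13.67 = 2.636 mg/L.
Minimum DO = C_s − D_c = 10.5 − 2.636 = 7.864 mg/L.
x_c = v t_c = 1.04 m/s × 1.113 d × 86400 s/d = 100000 m ≈ 100 km.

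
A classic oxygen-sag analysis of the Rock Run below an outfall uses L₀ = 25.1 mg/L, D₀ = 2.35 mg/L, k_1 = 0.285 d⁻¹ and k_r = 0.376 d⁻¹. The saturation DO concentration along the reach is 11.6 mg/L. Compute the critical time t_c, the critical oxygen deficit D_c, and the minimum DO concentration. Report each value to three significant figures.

t_c ≈ 2.71 d; D_c ≈ 8.78 mg/L; min DO ≈ 2.82 mg/L

t_c = [1/(k_r−k_1)] ln[(k_r/k_1)(1 − D₀(k_r−k_1)/(k_1 L₀))]
= [1/(0.376−0.285)] ln[(0.376/0.285)(1 − 2.35×0.09100/(0.285×25.1))]
= (1/0.09100) ln[1.319 × 0.9701] = 10.99 × ln(1.280) = 10.99 × 0.2467 = 2.712 d.
D_c = (k_1/k_r) L₀ e^(−k_1 t_c) = (0.285/0.376) × 25.1 × e^(−0.285×2.712) = 0.7580 × 25.1 × 0.4617 = 8.784 mg/L.
Minimum DO = C_s − D_c = 11.6 − 8.784 = 2.816 mg/L.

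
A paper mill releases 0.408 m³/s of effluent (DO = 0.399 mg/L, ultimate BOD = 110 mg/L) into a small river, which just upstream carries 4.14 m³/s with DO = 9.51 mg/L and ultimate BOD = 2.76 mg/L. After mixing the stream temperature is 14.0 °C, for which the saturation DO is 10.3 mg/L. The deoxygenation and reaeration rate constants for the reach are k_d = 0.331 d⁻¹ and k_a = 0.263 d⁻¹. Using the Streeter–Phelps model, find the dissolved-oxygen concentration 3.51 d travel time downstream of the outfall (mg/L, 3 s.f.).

DO ≈ 4.58 mg/L

Mixed DO = (4.14×9.51 + 0.408×0.399)/(4.14+0.408) = 39.53/4.548 = 8.693 mg/L.
Mixed L₀ = (4.14×2.76 + 0.408×110)/(4.548) = 56.31/4.548 = 12.38 mg/L.
Initial deficit D₀ = C_s − DO₀ = 10.3 − 8.693 = 1.607 mg/L.
D(3.51) = [0.331×12.38/(0.263−0.331)](e^(−0.331×3.51) − e^(−0.263×3.51)) + 1.607 e^(−0.263×3.51)
= -60.26 × (0.3129 − 0.3973) + 1.607 × 0.3973 = 5.722 mg/L.
DO = 10.3 − 5.722 = 4.578 mg/L.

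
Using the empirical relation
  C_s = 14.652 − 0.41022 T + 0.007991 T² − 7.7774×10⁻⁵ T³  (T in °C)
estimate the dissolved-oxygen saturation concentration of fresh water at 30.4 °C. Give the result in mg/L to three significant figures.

C_s = 14.652 − 0.41022×30.4 + 0.007991×30.4² − 7.7774×10⁻⁵×30.4³ = 7.381 mg/L.

C_s ≈ 7.38 mg/L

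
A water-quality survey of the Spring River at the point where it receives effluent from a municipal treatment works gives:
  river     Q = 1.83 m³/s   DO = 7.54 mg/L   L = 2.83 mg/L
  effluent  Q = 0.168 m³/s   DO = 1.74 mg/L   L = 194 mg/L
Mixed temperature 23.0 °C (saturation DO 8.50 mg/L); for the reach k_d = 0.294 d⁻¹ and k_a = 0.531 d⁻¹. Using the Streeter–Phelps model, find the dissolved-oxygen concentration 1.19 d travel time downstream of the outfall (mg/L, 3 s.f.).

DO ≈ 3.67 mg/L

Mixed DO = (1.83×7.54 + 0.168×1.74)/(1.83+0.168) = 14.09/1.998 = 7.052 mg/L.
Mixed L₀ = (1.83×2.83 + 0.168×194)/(1.998) = 37.77/1.998 = 18.90 mg/L.
Initial deficit D₀ = C_s − DO₀ = 8.50 − 7.052 = 1.448 mg/L.
D(1.19) = [0.294×18.90/(0.531−0.294)](e^(−0.294×1.19) − e^(−0.531×1.19)) + 1.448 e^(−0.531×1.19)
= 23.45 × (0.7048 − 0.5316) + 1.448 × 0.5316 = 4.831 mg/L.
DO = 8.50 − 4.831 = 3.669 mg/L.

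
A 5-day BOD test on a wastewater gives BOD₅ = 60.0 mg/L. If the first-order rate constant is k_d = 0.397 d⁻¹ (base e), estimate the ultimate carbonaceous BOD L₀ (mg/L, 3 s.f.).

L₀ ≈ 69.6 mg/L

BOD₅ = L₀(1 − e^(−5k_d)) ⇒ L₀ = BOD₅ / (1 − e^(−5×0.397))
= 60.0 / (1 − 0.1374) = 60.0 / 0.8626 = 69.56 mg/L.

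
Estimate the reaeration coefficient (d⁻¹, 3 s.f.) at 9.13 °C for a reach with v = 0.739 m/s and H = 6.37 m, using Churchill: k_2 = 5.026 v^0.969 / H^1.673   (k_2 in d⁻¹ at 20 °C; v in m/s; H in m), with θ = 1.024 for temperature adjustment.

k_2 ≈ 0.131 d⁻¹

k_2(20) = 5.026 × 0.739^0.969 / 6.37^1.673 = 5.026 × 0.7460 / 22.15 = 0.1693 d⁻¹.
k_2(9.13) = 0.1693 × 1.024^(9.13−20) = 0.1693 × 0.7728 = 0.1308 d⁻¹.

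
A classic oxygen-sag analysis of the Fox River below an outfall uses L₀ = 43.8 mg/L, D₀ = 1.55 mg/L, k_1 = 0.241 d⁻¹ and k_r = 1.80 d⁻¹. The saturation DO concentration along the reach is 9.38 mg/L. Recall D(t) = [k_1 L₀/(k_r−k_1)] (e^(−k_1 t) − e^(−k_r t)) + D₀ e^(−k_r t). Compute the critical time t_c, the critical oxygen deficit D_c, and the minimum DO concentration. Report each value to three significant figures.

At the critical point dD/dt = 0, so k_1 L₀ e^(−k_1 t) = k_r D. Substituting D(t) from the Streeter–Phelps equation and solving for t gives
t_c = ln[(k_r/k_1)(1 − D₀(k_r−k_1)/(k_1 L₀))] / (k_r−k_1).
Here k_r−k_1 = 1.559 d⁻¹ and 1 − D₀(k_r−k_1)/(k_1 L₀) = 1 − 1.55×1.559/(0.241×43.8) = 0.7711, so
t_c = ln(7.469 × 0.7711) / 1.559 = 1.751 / 1.559 = 1.123 d.
L(t_c) = L₀ e^(−k_1 t_c) = 43.8 × 0.7629 = 33.41 mg/L, and at the critical point k_r D_c = k_1 L, so D_c = (0.241/1.80) × 33.41 = 4.474 mg/L.
Minimum DO = C_s − D_c = 9.38 − 4.474 = 4.906 mg/L.

t_c ≈ 1.12 d; D_c ≈ 4.47 mg/L; min DO ≈ 4.91 mg/L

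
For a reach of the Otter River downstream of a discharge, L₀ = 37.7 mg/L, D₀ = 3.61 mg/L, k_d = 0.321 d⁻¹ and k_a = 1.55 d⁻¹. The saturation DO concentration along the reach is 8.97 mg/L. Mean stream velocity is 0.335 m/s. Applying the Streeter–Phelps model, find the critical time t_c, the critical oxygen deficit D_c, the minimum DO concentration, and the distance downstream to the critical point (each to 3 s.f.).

t_c = [1/(k_a−k_d)] ln[(k_a/k_d)(1 − D₀(k_a−k_d)/(k_d L₀))]
= [1/(1.55−0.321)] ln[(1.55/0.321)(1 − 3.61×1.229/(0.321×37.7))]
= (1/1.229) ln[4.829 × 0.6334] = 0.8137 × ln(3.058) = 0.8137 × 1.118 = 0.9096 d.
L(t_c) = L₀ e^(−k_d t_c) = 37.7 × 0.7468 = 28.15 mg/L, and at the critical point k_a D_c = k_d L, so D_c = (0.321/1.55) × 28.15 = 5.831 mg/L.
Minimum DO = C_s − D_c = 8.97 − 5.831 = 3.139 mg/L.
x_c = v t_c = 0.335 m/s × 0.9096 d × 86400 s/d = 26330 m ≈ 26.3 km.

t_c ≈ 0.910 d; D_c ≈ 5.83 mg/L; min DO ≈ 3.14 mg/L; x_c ≈ 26.3 km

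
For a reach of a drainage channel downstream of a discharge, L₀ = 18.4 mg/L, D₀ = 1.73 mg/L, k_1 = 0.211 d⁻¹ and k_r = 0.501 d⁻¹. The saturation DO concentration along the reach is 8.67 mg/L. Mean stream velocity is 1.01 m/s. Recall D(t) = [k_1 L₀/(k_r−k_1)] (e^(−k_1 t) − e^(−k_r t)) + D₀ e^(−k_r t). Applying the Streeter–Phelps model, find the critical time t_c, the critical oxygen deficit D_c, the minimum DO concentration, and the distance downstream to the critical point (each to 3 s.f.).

t_c ≈ 2.50 d; D_c ≈ 4.57 mg/L; min DO ≈ 4.10 mg/L; x_c ≈ 219 km

t_c = [1/(k_r−k_1)] ln[(k_r/k_1)(1 − D₀(k_r−k_1)/(k_1 L₀))]
= [1/(0.501−0.211)] ln[(0.501/0.211)(1 − 1.73×0.2900/(0.211×18.4))]
= (1/0.2900) ln[2.374 × 0.8708] = 3.448 × ln(2.068) = 3.448 × 0.7264 = 2.505 d.
D_c = (k_1/k_r) L₀ e^(−k_1 t_c) = (0.211/0.501) × 18.4 × e^(−0.211×2.505) = 0.4212 × 18.4 × 0.5895 = 4.568 mg/L.
Minimum DO = C_s − D_c = 8.67 − 4.568 = 4.102 mg/L.
x_c = v t_c = 1.01 m/s × 2.505 d × 86400 s/d = 218600 m ≈ 219 km.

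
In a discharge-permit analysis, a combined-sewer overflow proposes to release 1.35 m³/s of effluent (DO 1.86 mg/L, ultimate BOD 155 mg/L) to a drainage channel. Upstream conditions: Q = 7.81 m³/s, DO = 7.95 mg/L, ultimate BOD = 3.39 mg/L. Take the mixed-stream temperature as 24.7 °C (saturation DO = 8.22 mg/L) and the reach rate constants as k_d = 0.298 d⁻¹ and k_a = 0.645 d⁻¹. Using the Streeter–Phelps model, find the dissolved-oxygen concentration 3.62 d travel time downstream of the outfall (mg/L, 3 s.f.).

DO ≈ 2.73 mg/L

Mixed DO = (7.81×7.95 + 1.35×1.86)/(7.81+1.35) = 64.60/9.160 = 7.052 mg/L.
Mixed L₀ = (7.81×3.39 + 1.35×155)/(9.160) = 235.7/9.160 = 25.73 mg/L.
Initial deficit D₀ = C_s − DO₀ = 8.22 − 7.052 = 1.168 mg/L.
D(3.62) = [0.298×25.73/(0.645−0.298)](e^(−0.298×3.62) − e^(−0.645×3.62)) + 1.168 e^(−0.645×3.62)
= 22.10 × (0.3400 − 0.09682) + 1.168 × 0.09682 = 5.488 mg/L.
DO = 8.22 − 5.488 = 2.732 mg/L.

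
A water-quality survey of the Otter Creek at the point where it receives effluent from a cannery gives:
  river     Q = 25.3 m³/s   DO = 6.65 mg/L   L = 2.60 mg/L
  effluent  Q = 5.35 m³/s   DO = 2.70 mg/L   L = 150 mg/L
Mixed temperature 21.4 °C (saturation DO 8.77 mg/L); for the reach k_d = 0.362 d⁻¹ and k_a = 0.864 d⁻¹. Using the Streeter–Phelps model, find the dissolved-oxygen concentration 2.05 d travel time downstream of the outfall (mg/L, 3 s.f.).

Mixed DO = (25.3×6.65 + 5.35×2.70)/(25.3+5.35) = 182.7/30.65 = 5.961 mg/L.
Mixed L₀ = (25.3×2.60 + 5.35×150)/(30.65) = 868.3/30.65 = 28.33 mg/L.
Initial deficit D₀ = C_s − DO₀ = 8.77 − 5.961 = 2.809 mg/L.
D(2.05) = [0.362×28.33/(0.864−0.362)](e^(−0.362×2.05) − e^(−0.864×2.05)) + 2.809 e^(−0.864×2.05)
= 20.43 × (0.4761 − 0.1701) + 2.809 × 0.1701 = 6.729 mg/L.
DO = 8.77 − 6.729 = 2.041 mg/L.

DO ≈ 2.04 mg/L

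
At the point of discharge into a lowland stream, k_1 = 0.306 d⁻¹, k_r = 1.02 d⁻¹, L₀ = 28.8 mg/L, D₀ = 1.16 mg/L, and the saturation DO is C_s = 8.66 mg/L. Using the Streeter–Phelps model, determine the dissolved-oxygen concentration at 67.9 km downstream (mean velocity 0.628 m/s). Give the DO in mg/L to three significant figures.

Travel time t = x/v = 67.9 km / (0.628 m/s) = 67900 m / 0.628 m/s = 108100 s = 1.251 d.
k_1 L₀/(k_r−k_1) = 0.306×28.8/(1.02−0.306) = 8.813/0.7140 = 12.34 mg/L.
e^(−k_1 t) = e^(−0.306×1.251) = 0.6819; e^(−k_r t) = e^(−1.02×1.251) = 0.2790.
D = 12.34 × (0.6819 − 0.2790) + 1.16 × 0.2790 = 4.972 + 0.3237 = 5.296 mg/L.
DO = C_s − D = 8.66 − 5.296 = 3.364 mg/L.

DO ≈ 3.36 mg/L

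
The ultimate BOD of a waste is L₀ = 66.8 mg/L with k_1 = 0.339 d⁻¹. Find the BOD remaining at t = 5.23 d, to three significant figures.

L ≈ 11.3 mg/L

L_t = L₀ e^(−k_1 t) = 66.8 × e^(−0.339×5.23) = 66.8 × 0.1698 = 11.34 mg/L.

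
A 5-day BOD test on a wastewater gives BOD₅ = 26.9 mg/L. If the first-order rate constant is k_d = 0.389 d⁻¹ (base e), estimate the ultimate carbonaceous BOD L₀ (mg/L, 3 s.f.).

L₀ ≈ 31.4 mg/L

BOD₅ = L₀(1 − e^(−5k_d)) ⇒ L₀ = BOD₅ / (1 − e^(−5×0.389))
= 26.9 / (1 − 0.1430) = 26.9 / 0.8570 = 31.39 mg/L.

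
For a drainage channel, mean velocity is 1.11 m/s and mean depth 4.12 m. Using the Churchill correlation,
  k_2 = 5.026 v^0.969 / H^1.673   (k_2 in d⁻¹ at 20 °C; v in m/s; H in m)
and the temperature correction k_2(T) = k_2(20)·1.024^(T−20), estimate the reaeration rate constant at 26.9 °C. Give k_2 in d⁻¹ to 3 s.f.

k_2 ≈ 0.613 d⁻¹

k_2(20) = 5.026 × 1.11^0.969 / 4.12^1.673 = 5.026 × 1.106 / 10.68 = 0.5205 d⁻¹.
k_2(26.9) = 0.5205 × 1.024^(26.9−20) = 0.5205 × 1.178 = 0.6130 d⁻¹.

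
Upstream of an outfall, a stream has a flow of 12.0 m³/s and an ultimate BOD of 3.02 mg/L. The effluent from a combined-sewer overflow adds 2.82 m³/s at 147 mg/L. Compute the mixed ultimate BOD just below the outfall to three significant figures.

Flow-weighted mixing: C = (Q_r C_r + Q_w C_w)/(Q_r + Q_w)
= (12.0×3.02 + 2.82×147)/(12.0 + 2.82) = 450.8/14.82 = 30.42 mg/L.

30.4 mg/L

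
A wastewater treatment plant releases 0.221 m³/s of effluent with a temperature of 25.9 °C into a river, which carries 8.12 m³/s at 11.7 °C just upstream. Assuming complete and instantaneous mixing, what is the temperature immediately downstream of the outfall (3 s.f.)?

Flow-weighted mixing: C = (Q_r C_r + Q_w C_w)/(Q_r + Q_w)
= (8.12×11.7 + 0.221×25.9)/(8.12 + 0.221) = 100.7/8.341 = 12.08 °C.

12.1 °C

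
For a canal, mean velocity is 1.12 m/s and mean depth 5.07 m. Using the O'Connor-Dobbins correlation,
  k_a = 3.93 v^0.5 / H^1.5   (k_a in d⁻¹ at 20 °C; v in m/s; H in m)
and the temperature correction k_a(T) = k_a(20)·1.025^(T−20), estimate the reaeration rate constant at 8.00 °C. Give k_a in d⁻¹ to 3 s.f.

k_a(20) = 3.93 × 1.12^0.5 / 5.07^1.5 = 3.93 × 1.058 / 11.42 = 0.3643 d⁻¹.
k_a(8.00) = 0.3643 × 1.025^(8.00−20) = 0.3643 × 0.7436 = 0.2709 d⁻¹.

k_a ≈ 0.271 d⁻¹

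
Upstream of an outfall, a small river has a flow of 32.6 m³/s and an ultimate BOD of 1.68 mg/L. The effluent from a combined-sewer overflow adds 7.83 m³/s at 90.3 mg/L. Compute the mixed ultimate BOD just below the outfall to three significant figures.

18.8 mg/L

Flow-weighted mixing: C = (Q_r C_r + Q_w C_w)/(Q_r + Q_w)
= (32.6×1.68 + 7.83×90.3)/(32.6 + 7.83) = 761.8/40.43 = 18.84 mg/L.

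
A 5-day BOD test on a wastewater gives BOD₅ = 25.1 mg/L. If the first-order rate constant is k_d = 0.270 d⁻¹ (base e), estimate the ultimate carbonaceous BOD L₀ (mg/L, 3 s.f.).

L₀ ≈ 33.9 mg/L

BOD₅ = L₀(1 − e^(−5k_d)) ⇒ L₀ = BOD₅ / (1 − e^(−5×0.270))
= 25.1 / (1 − 0.2592) = 25.1 / 0.7408 = 33.88 mg/L.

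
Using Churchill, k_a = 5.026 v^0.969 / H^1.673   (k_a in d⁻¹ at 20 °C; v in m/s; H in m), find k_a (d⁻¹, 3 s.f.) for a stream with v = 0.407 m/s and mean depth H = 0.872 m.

k_a = 5.026 × 0.407^0.969 / 0.872^1.673 = 5.026 × 0.4185 / 0.7952 = 2.645 d⁻¹.

k_a ≈ 2.65 d⁻¹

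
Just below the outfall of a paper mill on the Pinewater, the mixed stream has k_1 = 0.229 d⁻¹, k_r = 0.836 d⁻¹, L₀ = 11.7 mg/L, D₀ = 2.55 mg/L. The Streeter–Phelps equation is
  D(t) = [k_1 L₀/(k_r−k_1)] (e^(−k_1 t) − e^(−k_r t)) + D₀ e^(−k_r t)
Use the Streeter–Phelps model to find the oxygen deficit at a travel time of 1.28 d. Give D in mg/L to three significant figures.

k_1 L₀/(k_r−k_1) = 0.229×11.7/(0.836−0.229) = 2.679/0.6070 = 4.414 mg/L.
e^(−k_1 t) = e^(−0.229×1.280) = 0.7459; e^(−k_r t) = e^(−0.836×1.280) = 0.3430.
D = 4.414 × (0.7459 − 0.3430) + 2.55 × 0.3430 = 1.779 + 0.8746 = 2.653 mg/L.

D ≈ 2.65 mg/L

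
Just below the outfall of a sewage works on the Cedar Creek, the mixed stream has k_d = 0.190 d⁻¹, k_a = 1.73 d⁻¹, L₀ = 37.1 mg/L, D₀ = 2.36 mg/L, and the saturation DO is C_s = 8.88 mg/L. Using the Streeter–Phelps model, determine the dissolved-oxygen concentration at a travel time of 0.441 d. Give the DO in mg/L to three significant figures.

k_d L₀/(k_a−k_d) = 0.190×37.1/(1.73−0.190) = 7.049/1.540 = 4.577 mg/L.
e^(−k_d t) = e^(−0.190×0.4410) = 0.9196; e^(−k_a t) = e^(−1.73×0.4410) = 0.4663.
D = 4.577 × (0.9196 − 0.4663) + 2.36 × 0.4663 = 2.075 + 1.100 = 3.175 mg/L.
DO = C_s − D = 8.88 − 3.175 = 5.705 mg/L.

DO ≈ 5.70 mg/L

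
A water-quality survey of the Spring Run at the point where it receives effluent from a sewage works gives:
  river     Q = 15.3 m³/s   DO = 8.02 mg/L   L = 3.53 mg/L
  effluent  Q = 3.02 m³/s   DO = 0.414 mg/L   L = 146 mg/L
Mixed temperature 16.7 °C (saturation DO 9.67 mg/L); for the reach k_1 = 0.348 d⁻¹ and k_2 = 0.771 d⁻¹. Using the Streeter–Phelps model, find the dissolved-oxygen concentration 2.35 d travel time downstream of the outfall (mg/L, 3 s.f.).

Mixed DO = (15.3×8.02 + 3.02×0.414)/(15.3+3.02) = 124.0/18.32 = 6.766 mg/L.
Mixed L₀ = (15.3×3.53 + 3.02×146)/(18.32) = 494.9/18.32 = 27.02 mg/L.
Initial deficit D₀ = C_s − DO₀ = 9.67 − 6.766 = 2.904 mg/L.
D(2.35) = [0.348×27.02/(0.771−0.348)](e^(−0.348×2.35) − e^(−0.771×2.35)) + 2.904 e^(−0.771×2.35)
= 22.23 × (0.4414 − 0.1634) + 2.904 × 0.1634 = 6.654 mg/L.
DO = 9.67 − 6.654 = 3.016 mg/L.

DO ≈ 3.02 mg/L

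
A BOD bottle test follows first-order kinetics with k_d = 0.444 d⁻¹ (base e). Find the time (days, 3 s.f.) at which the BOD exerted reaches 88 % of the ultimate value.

t ≈ 4.78 d

y/L₀ = 1 − e^(−k_d t) = 0.88 ⇒ e^(−k_d t) = 0.120
t = −ln(0.120) / 0.444 = 2.120 / 0.444 = 4.775 d.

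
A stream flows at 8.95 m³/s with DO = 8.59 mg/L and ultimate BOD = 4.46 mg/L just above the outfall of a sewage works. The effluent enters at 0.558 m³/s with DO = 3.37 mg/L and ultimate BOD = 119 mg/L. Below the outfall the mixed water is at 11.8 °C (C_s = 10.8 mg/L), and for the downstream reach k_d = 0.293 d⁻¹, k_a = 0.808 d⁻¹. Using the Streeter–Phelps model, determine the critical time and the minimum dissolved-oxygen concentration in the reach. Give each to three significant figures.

Mixed DO = (8.95×8.59 + 0.558×3.37)/(8.95+0.558) = 78.76/9.508 = 8.284 mg/L.
Mixed L₀ = (8.95×4.46 + 0.558×119)/(9.508) = 106.3/9.508 = 11.18 mg/L.
Initial deficit D₀ = C_s − DO₀ = 10.8 − 8.284 = 2.516 mg/L.
t_c = (1/0.5150) ln[(0.808/0.293)(1 − 2.516×0.5150/(0.293×11.18))] = 1.942 × ln(1.667) = 0.9922 d.
D_c = (0.293/0.808) × 11.18 × e^(−0.293×0.9922) = 0.3626 × 11.18 × 0.7477 = 3.032 mg/L.
Minimum DO = 10.8 − 3.032 = 7.768 mg/L.

t_c ≈ 0.992 d; minimum DO ≈ 7.77 mg/L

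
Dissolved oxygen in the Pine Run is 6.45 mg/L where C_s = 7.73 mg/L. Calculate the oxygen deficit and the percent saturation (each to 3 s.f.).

D = C_s − C = 7.73 − 6.45 = 1.28 mg/L.
% saturation = 6.45/7.73 × 100 = 83.4 %.

D ≈ 1.28 mg/L; 83.4 % saturation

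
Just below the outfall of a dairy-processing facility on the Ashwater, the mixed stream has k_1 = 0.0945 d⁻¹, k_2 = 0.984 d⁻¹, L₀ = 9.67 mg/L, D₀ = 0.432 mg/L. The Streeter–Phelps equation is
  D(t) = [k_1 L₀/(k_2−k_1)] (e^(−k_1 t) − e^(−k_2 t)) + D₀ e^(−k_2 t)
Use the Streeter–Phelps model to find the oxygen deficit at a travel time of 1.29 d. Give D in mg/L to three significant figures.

k_1 L₀/(k_2−k_1) = 0.0945×9.67/(0.984−0.0945) = 0.9138/0.8895 = 1.027 mg/L.
e^(−k_1 t) = e^(−0.0945×1.290) = 0.8852; e^(−k_2 t) = e^(−0.984×1.290) = 0.2810.
D = 1.027 × (0.8852 − 0.2810) + 0.432 × 0.2810 = 0.6207 + 0.1214 = 0.7421 mg/L.

D ≈ 0.742 mg/L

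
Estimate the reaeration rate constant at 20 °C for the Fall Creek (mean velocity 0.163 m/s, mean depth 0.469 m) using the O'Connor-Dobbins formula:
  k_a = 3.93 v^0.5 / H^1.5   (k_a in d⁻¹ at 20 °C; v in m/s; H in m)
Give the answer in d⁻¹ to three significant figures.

k_a = 3.93 × 0.163^0.5 / 0.469^1.5 = 3.93 × 0.4037 / 0.3212 = 4.940 d⁻¹.

k_a ≈ 4.94 d⁻¹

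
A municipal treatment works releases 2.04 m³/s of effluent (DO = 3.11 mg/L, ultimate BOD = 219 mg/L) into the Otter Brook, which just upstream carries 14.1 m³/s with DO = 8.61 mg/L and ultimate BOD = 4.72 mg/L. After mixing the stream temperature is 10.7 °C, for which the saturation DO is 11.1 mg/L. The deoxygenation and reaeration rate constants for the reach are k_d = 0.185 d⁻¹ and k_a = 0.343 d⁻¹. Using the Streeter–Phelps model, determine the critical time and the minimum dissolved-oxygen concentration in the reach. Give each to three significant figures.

Mixed DO = (14.1×8.61 + 2.04×3.11)/(14.1+2.04) = 127.7/16.14 = 7.915 mg/L.
Mixed L₀ = (14.1×4.72 + 2.04×219)/(16.14) = 513.3/16.14 = 31.80 mg/L.
Initial deficit D₀ = C_s − DO₀ = 11.1 − 7.915 = 3.185 mg/L.
t_c = (1/0.1580) ln[(0.343/0.185)(1 − 3.185×0.1580/(0.185×31.80))] = 6.329 × ln(1.695) = 3.342 d.
D_c = (0.185/0.343) × 31.80 × e^(−0.185×3.342) = 0.5394 × 31.80 × 0.5389 = 9.244 mg/L.
Minimum DO = 11.1 − 9.244 = 1.856 mg/L.

t_c ≈ 3.34 d; minimum DO ≈ 1.86 mg/L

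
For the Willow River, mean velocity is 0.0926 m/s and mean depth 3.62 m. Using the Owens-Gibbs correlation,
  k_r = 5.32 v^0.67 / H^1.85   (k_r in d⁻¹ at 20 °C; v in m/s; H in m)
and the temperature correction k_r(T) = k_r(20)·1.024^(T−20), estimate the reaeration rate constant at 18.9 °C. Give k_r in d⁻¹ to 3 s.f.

k_r(20) = 5.32 × 0.0926^0.67 / 3.62^1.85 = 5.32 × 0.2031 / 10.80 = 0.09998 d⁻¹.
k_r(18.9) = 0.09998 × 1.024^(18.9−20) = 0.09998 × 0.9742 = 0.09741 d⁻¹.

k_r ≈ 0.0974 d⁻¹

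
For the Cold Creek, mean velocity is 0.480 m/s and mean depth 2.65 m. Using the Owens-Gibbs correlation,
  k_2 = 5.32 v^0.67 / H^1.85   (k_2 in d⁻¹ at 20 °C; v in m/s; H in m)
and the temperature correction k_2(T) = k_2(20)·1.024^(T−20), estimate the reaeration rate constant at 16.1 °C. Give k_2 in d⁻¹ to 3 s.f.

k_2(20) = 5.32 × 0.480^0.67 / 2.65^1.85 = 5.32 × 0.6115 / 6.067 = 0.5362 d⁻¹.
k_2(16.1) = 0.5362 × 1.024^(16.1−20) = 0.5362 × 0.9117 = 0.4888 d⁻¹.

k_2 ≈ 0.489 d⁻¹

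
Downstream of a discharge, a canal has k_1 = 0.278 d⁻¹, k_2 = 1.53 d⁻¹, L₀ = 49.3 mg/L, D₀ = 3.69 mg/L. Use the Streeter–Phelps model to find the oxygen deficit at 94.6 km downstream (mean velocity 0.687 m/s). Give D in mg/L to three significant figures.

D ≈ 6.40 mg/L

Travel time t = x/v = 94.6 km / (0.687 m/s) = 94600 m / 0.687 m/s = 137700 s = 1.594 d.
k_1 L₀/(k_2−k_1) = 0.278×49.3/(1.53−0.278) = 13.71/1.252 = 10.95 mg/L.
e^(−k_1 t) = e^(−0.278×1.594) = 0.6421; e^(−k_2 t) = e^(−1.53×1.594) = 0.08730.
D = 10.95 × (0.6421 − 0.08730) + 3.69 × 0.08730 = 6.073 + 0.3221 = 6.395 mg/L.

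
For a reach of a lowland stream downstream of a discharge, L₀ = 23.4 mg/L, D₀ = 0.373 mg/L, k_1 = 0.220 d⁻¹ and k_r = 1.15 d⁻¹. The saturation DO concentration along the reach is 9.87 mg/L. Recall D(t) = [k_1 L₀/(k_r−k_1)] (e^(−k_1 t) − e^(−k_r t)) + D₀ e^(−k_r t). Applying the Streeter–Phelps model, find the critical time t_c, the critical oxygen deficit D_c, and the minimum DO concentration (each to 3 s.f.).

With k_r/k_1 = 5.227 and 1 − D₀(k_r−k_1)/(k_1 L₀) = 0.9326,
t_c = ln(5.227 × 0.9326) / (1.15 − 0.220) = ln(4.875) / 0.9300 = 1.584/0.9300 = 1.703 d.
D_c = (k_1/k_r) L₀ e^(−k_1 t_c) = (0.220/1.15) × 23.4 × e^(−0.220×1.703) = 0.1913 × 23.4 × 0.6875 = 3.077 mg/L.
Minimum DO = C_s − D_c = 9.87 − 3.077 = 6.793 mg/L.

t_c ≈ 1.70 d; D_c ≈ 3.08 mg/L; min DO ≈ 6.79 mg/L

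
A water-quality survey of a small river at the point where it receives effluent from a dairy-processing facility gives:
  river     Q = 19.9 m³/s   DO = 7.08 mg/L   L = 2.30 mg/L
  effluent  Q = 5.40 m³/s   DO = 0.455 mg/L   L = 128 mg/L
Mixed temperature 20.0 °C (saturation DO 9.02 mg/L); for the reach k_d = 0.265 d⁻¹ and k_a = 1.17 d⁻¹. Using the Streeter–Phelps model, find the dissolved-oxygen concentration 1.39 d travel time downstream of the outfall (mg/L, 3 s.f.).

Mixed DO = (19.9×7.08 + 5.40×0.455)/(19.9+5.40) = 143.3/25.30 = 5.666 mg/L.
Mixed L₀ = (19.9×2.30 + 5.40×128)/(25.30) = 737.0/25.30 = 29.13 mg/L.
Initial deficit D₀ = C_s − DO₀ = 9.02 − 5.666 = 3.354 mg/L.
D(1.39) = [0.265×29.13/(1.17−0.265)](e^(−0.265×1.39) − e^(−1.17×1.39)) + 3.354 e^(−1.17×1.39)
= 8.530 × (0.6919 − 0.1967) + 3.354 × 0.1967 = 4.884 mg/L.
DO = 9.02 − 4.884 = 4.136 mg/L.

DO ≈ 4.14 mg/L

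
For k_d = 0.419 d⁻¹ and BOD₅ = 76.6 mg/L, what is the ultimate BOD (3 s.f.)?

BOD₅ = L₀(1 − e^(−5k_d)) ⇒ L₀ = BOD₅ / (1 − e^(−5×0.419))
= 76.6 / (1 − 0.1231) = 76.6 / 0.8769 = 87.35 mg/L.

L₀ ≈ 87.4 mg/L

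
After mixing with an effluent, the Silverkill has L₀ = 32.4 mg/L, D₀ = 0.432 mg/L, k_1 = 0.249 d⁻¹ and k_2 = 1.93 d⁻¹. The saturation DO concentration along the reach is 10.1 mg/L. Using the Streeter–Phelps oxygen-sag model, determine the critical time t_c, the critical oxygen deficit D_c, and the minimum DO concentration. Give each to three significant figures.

t_c ≈ 1.16 d; D_c ≈ 3.13 mg/L; min DO ≈ 6.97 mg/L

At the critical point dD/dt = 0, so k_1 L₀ e^(−k_1 t) = k_2 D. Substituting D(t) from the Streeter–Phelps equation and solving for t gives
t_c = ln[(k_2/k_1)(1 − D₀(k_2−k_1)/(k_1 L₀))] / (k_2−k_1).
Here k_2−k_1 = 1.681 d⁻¹ and 1 − D₀(k_2−k_1)/(k_1 L₀) = 1 − 0.432×1.681/(0.249×32.4) = 0.9100, so
t_c = ln(7.751 × 0.9100) / 1.681 = 1.953 / 1.681 = 1.162 d.
D_c = (k_1/k_2) L₀ e^(−k_1 t_c) = (0.249/1.93) × 32.4 × e^(−0.249×1.162) = 0.1290 × 32.4 × 0.7487 = 3.130 mg/L.
Minimum DO = C_s − D_c = 10.1 − 3.130 = 6.970 mg/L.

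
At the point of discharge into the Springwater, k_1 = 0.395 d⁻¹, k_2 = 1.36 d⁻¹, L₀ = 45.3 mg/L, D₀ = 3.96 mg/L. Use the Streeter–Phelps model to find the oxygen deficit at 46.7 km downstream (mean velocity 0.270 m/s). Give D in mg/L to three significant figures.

Travel time t = x/v = 46.7 km / (0.270 m/s) = 46700 m / 0.270 m/s = 173000 s = 2.002 d.
k_1 L₀/(k_2−k_1) = 0.395×45.3/(1.36−0.395) = 17.89/0.9650 = 18.54 mg/L.
e^(−k_1 t) = e^(−0.395×2.002) = 0.4535; e^(−k_2 t) = e^(−1.36×2.002) = 0.06571.
D = 18.54 × (0.4535 − 0.06571) + 3.96 × 0.06571 = 7.191 + 0.2602 = 7.451 mg/L.

D ≈ 7.45 mg/L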